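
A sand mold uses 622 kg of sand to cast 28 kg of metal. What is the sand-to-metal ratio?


Formula: Sand-to-Metal Ratio = W_sand / W_metal
Ratio = 622 kg / 28 kg = 22.2143

Final answer: 22.2143


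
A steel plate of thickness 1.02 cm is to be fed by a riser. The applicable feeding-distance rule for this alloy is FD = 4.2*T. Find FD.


Formula: FD = 4.2 * T  (riser feeding-distance rule)
FD = 4.2 * 1.02 cm = 4.2840 cm

Final answer: 4.2840 cm


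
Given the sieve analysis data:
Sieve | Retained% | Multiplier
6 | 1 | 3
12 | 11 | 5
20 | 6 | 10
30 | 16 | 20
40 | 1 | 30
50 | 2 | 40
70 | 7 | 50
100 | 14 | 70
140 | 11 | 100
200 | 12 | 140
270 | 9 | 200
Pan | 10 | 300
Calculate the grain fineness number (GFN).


Formula: GFN = sum(pct * multiplier) / sum(pct)
sum(pct * multiplier) = 9458
sum(pct) = 100
GFN = 9458 / 100 = 94.58


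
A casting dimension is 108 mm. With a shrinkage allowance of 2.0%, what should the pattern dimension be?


Formula: L_pattern = L_casting * (1 + shrinkage_rate/100)
Shrinkage factor = 1 + 2.0/100 = 1.02
L_pattern = 108 mm * 1.02 = 110.1600 mm


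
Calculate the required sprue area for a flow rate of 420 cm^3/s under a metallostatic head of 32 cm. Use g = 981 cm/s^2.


Formula: v = sqrt(2*g*h), A = Q/v
Velocity: v = sqrt(2 * 981 * 32) = sqrt(62784) = 250.5674 cm/s
Sprue area: A = Q / v = 420 / 250.5674 = 1.6762 cm^2

1.6762 cm^2


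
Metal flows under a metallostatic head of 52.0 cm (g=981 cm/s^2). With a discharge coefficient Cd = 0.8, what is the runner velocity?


Formula: v = Cd * sqrt(2 * g * h)  (Torricelli with discharge coefficient)
2*g*h = 2 * 981 * 52.0 = 102024.0 cm^2/s^2
sqrt(102024.0) = 319.41196 cm/s
v = 0.8 * 319.41196 = 255.5296 cm/s

255.5296 cm/s


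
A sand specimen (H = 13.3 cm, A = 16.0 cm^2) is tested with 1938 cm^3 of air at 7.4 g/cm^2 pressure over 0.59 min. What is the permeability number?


Formula: Permeability Number P = (V * H) / (p * A * t)
Numerator: V * H = 1938 * 13.3 = 25775.4
Denominator: p * A * t = 7.4 * 16.0 * 0.59 = 69.856
P = 25775.4 / 69.856 = 368.9790


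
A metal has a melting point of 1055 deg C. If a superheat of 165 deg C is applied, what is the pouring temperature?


Formula: T_pour = T_melt + Superheat
T_pour = 1055 + 165 = 1220 deg C

Answer: 1220 deg C


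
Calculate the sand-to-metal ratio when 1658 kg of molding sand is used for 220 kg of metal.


Formula: Sand-to-Metal Ratio = W_sand / W_metal
Ratio = 1658 kg / 220 kg = 7.5364


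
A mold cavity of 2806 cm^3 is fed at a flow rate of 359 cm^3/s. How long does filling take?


Formula: t_fill = V_mold / Q_flow
t = 2806 cm^3 / 359 cm^3/s = 7.8162 s

Answer: 7.8162 s


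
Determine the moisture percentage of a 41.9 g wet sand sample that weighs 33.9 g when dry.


Formula: MC = (W_wet - W_dry) / W_wet * 100
Water mass = 41.9 - 33.9 = 8.0 g
MC = 8.0 / 41.9 * 100 = 19.0931%

Final answer: 19.0931%


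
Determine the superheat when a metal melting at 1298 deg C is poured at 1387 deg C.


Formula: Superheat = T_pour - T_melt
Superheat = 1387 - 1298 = 89 deg C

Answer: 89 deg C


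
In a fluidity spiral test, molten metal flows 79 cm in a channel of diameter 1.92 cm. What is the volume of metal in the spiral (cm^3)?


Formula: V = pi * (d/2)^2 * L  (cylinder volume)
Radius = 1.92/2 = 0.96 cm
V = pi * 0.96^2 * 79 = 228.7281 cm^3

Final answer: 228.7281 cm^3


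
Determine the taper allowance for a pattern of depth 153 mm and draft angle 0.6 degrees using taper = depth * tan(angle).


Formula: taper = depth * tan(draft_angle)
tan(0.6 deg) = 0.0104724
taper = 153 mm * 0.0104724 = 1.6023 mm

Final answer: 1.6023 mm


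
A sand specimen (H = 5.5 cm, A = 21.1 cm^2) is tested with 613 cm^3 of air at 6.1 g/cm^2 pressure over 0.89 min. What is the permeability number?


Formula: Permeability Number P = (V * H) / (p * A * t)
Numerator: V * H = 613 * 5.5 = 3371.5
Denominator: p * A * t = 6.1 * 21.1 * 0.89 = 114.5519
P = 3371.5 / 114.5519 = 29.4321

Final answer: 29.4321


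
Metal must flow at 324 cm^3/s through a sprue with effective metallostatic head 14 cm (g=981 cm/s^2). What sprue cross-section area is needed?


Formula: v = sqrt(2*g*h), A = Q/v
Velocity: v = sqrt(2 * 981 * 14) = sqrt(27468) = 165.7347 cm/s
Sprue area: A = Q / v = 324 / 165.7347 = 1.9549 cm^2

Final answer: 1.9549 cm^2


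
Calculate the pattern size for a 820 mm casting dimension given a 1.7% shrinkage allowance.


Formula: L_pattern = L_casting * (1 + shrinkage_rate/100)
Shrinkage factor = 1 + 1.7/100 = 1.017
L_pattern = 820 mm * 1.017 = 833.9400 mm


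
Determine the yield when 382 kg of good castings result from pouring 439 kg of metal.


Formula: Casting Yield = (W_good / W_total) * 100
Yield = (382 kg / 439 kg) * 100 = 87.0159%

Answer: 87.0159%


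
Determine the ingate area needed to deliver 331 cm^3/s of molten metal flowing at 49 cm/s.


Formula: A_ingate = Q / v  (continuity equation)
A = 331 cm^3/s / 49 cm/s = 6.7551 cm^2

6.7551 cm^2


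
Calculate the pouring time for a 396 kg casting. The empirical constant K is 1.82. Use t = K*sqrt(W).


Formula: t = K * sqrt(W)
sqrt(W) = sqrt(396) = 19.89975
t = 1.82 * 19.89975 = 36.2175 s


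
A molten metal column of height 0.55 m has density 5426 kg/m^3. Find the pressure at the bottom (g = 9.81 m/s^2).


Formula: P = rho * g * h
rho * g = 5426 * 9.81 = 53229.06 N/m^3
P = 53229.06 * 0.55 = 29275.9830 Pa


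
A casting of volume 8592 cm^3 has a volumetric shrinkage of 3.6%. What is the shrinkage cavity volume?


Formula: V_shrink = V_casting * shrinkage_pct / 100
V_shrink = 8592 cm^3 * 3.6 / 100 = 309.3120 cm^3

309.3120 cm^3


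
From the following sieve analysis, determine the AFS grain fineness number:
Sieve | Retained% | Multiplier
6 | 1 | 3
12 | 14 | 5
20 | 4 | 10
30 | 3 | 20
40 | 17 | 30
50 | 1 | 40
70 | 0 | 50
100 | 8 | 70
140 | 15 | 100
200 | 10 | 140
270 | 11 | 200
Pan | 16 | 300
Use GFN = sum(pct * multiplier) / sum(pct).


Formula: GFN = sum(pct * multiplier) / sum(pct)
sum(pct * multiplier) = 11183
sum(pct) = 100
GFN = 11183 / 100 = 111.83

111.83


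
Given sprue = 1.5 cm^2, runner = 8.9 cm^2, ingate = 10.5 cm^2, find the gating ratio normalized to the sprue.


Sprue:Runner:Ingate = 1 : 8.9/1.5 : 10.5/1.5 = 1:5.93:7.00


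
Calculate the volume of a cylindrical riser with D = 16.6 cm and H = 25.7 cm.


Formula: V = pi * (D/2)^2 * H  (cylinder volume)
Radius = D/2 = 16.6/2 = 8.3 cm
V = pi * 8.3^2 * 25.7 = 5562.1050 cm^3

Final answer: 5562.1050 cm^3


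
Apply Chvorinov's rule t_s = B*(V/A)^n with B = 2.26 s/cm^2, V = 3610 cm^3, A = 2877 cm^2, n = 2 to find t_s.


Formula: t_s = B * (V/A)^n  (Chvorinov's rule, n=2)
Modulus M = V/A = 3610/2877 = 1.254779 cm
M^2 = 1.254779^2 = 1.574470 cm^2
t_s = 2.26 * 1.574470 = 3.5583 s

Answer: 3.5583 s


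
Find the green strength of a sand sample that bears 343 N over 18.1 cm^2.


Formula: Compressive Strength = Force / Area
Strength = 343 N / 18.1 cm^2 = 18.9503 N/cm^2


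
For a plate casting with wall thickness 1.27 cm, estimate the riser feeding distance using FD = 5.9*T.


Formula: FD = 5.9 * T  (riser feeding-distance rule)
FD = 5.9 * 1.27 cm = 7.4930 cm

Answer: 7.4930 cm


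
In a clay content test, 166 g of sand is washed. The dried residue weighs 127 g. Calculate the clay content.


Formula: Clay% = (W_total - W_washed) / W_total * 100
Clay mass = 166 - 127 = 39 g
Clay% = 39 / 166 * 100 = 23.4940%

23.4940%


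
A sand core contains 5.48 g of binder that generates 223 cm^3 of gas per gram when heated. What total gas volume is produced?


Formula: V_gas = W_binder * gas_evolution_rate
V = 5.48 g * 223 cm^3/g = 1222.0400 cm^3

1222.0400 cm^3


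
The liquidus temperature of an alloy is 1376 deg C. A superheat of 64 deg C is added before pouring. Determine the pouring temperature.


Formula: T_pour = T_melt + Superheat
T_pour = 1376 + 64 = 1440 deg C


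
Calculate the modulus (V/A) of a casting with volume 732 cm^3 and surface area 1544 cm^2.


Formula: Casting Modulus M = V / A
M = 732 cm^3 / 1544 cm^2 = 0.4741 cm

Final answer: 0.4741 cm


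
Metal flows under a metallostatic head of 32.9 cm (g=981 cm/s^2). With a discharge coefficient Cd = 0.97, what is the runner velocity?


Formula: v = Cd * sqrt(2 * g * h)  (Torricelli with discharge coefficient)
2*g*h = 2 * 981 * 32.9 = 64549.8 cm^2/s^2
sqrt(64549.8) = 254.06653 cm/s
v = 0.97 * 254.06653 = 246.4445 cm/s


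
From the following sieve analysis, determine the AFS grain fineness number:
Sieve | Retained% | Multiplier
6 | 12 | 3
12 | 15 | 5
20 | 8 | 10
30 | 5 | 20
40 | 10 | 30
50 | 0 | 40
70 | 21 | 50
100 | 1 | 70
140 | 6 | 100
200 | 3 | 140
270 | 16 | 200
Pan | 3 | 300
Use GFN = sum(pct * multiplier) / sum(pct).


Formula: GFN = sum(pct * multiplier) / sum(pct)
sum(pct * multiplier) = 6831
sum(pct) = 100
GFN = 6831 / 100 = 68.31

Final answer: 68.31


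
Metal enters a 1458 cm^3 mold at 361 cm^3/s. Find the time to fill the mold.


Formula: t_fill = V_mold / Q_flow
t = 1458 cm^3 / 361 cm^3/s = 4.0388 s

4.0388 s


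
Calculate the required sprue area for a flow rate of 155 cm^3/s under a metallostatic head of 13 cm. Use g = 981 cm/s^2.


Formula: v = sqrt(2*g*h), A = Q/v
Velocity: v = sqrt(2 * 981 * 13) = sqrt(25506) = 159.7060 cm/s
Sprue area: A = Q / v = 155 / 159.7060 = 0.9705 cm^2

Answer: 0.9705 cm^2


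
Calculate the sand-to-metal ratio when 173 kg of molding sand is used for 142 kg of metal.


Formula: Sand-to-Metal Ratio = W_sand / W_metal
Ratio = 173 kg / 142 kg = 1.2183

1.2183


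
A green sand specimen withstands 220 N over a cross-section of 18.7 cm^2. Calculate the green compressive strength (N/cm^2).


Formula: Compressive Strength = Force / Area
Strength = 220 N / 18.7 cm^2 = 11.7647 N/cm^2

11.7647 N/cm^2


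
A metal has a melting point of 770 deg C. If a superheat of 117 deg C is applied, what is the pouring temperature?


Formula: T_pour = T_melt + Superheat
T_pour = 770 + 117 = 887 deg C

887 deg C


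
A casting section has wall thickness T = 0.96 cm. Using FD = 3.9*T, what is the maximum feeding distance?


Formula: FD = 3.9 * T  (riser feeding-distance rule)
FD = 3.9 * 0.96 cm = 3.7440 cm

Answer: 3.7440 cm


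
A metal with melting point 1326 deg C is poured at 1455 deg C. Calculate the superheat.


Formula: Superheat = T_pour - T_melt
Superheat = 1455 - 1326 = 129 deg C

Answer: 129 deg C


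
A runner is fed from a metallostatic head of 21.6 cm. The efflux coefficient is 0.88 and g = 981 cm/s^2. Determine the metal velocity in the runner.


Formula: v = Cd * sqrt(2 * g * h)  (Torricelli with discharge coefficient)
2*g*h = 2 * 981 * 21.6 = 42379.2 cm^2/s^2
sqrt(42379.2) = 205.86209 cm/s
v = 0.88 * 205.86209 = 181.1586 cm/s


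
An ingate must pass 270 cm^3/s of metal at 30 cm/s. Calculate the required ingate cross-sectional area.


Formula: A_ingate = Q / v  (continuity equation)
A = 270 cm^3/s / 30 cm/s = 9.0000 cm^2

Answer: 9.0000 cm^2


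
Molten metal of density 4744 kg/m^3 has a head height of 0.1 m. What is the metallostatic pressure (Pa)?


Formula: P = rho * g * h
rho * g = 4744 * 9.81 = 46538.64 N/m^3
P = 46538.64 * 0.1 = 4653.8640 Pa


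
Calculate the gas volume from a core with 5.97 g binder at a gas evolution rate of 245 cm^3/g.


Formula: V_gas = W_binder * gas_evolution_rate
V = 5.97 g * 245 cm^3/g = 1462.6500 cm^3


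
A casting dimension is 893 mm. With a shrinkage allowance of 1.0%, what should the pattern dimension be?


Formula: L_pattern = L_casting * (1 + shrinkage_rate/100)
Shrinkage factor = 1 + 1.0/100 = 1.01
L_pattern = 893 mm * 1.01 = 901.9300 mm

901.9300 mm


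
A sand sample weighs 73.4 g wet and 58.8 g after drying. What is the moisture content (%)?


Formula: MC = (W_wet - W_dry) / W_wet * 100
Water mass = 73.4 - 58.8 = 14.6 g
MC = 14.6 / 73.4 * 100 = 19.8910%


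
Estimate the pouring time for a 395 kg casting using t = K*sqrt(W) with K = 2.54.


Formula: t = K * sqrt(W)
sqrt(W) = sqrt(395) = 19.87461
t = 2.54 * 19.87461 = 50.4815 s

Answer: 50.4815 s


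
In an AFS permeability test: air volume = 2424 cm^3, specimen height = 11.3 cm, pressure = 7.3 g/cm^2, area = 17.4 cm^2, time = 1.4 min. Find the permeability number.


Formula: Permeability Number P = (V * H) / (p * A * t)
Numerator: V * H = 2424 * 11.3 = 27391.2
Denominator: p * A * t = 7.3 * 17.4 * 1.4 = 177.828
P = 27391.2 / 177.828 = 154.0320


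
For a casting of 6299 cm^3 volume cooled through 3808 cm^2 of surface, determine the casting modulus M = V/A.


Formula: Casting Modulus M = V / A
M = 6299 cm^3 / 3808 cm^2 = 1.6541 cm

1.6541 cm


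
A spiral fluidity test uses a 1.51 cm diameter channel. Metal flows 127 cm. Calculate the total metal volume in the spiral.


Formula: V = pi * (d/2)^2 * L  (cylinder volume)
Radius = 1.51/2 = 0.755 cm
V = pi * 0.755^2 * 127 = 227.4299 cm^3

227.4299 cm^3


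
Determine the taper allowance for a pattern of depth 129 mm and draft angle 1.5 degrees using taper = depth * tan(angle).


Formula: taper = depth * tan(draft_angle)
tan(1.5 deg) = 0.0261859
taper = 129 mm * 0.0261859 = 3.3780 mm

Final answer: 3.3780 mm


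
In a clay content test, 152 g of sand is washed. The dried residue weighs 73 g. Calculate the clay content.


Formula: Clay% = (W_total - W_washed) / W_total * 100
Clay mass = 152 - 73 = 79 g
Clay% = 79 / 152 * 100 = 51.9737%

51.9737%


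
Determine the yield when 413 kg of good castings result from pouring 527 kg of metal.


Formula: Casting Yield = (W_good / W_total) * 100
Yield = (413 kg / 527 kg) * 100 = 78.3681%


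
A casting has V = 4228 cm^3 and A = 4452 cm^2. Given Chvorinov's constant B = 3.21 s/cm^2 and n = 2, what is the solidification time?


Formula: t_s = B * (V/A)^n  (Chvorinov's rule, n=2)
Modulus M = V/A = 4228/4452 = 0.949686 cm
M^2 = 0.949686^2 = 0.901903 cm^2
t_s = 3.21 * 0.901903 = 2.8951 s

2.8951 s


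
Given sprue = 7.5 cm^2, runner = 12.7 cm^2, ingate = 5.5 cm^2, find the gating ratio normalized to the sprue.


Sprue:Runner:Ingate = 1 : 12.7/7.5 : 5.5/7.5 = 1:1.69:0.73

1:1.69:0.73


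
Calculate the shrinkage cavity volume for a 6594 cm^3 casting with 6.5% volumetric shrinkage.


Formula: V_shrink = V_casting * shrinkage_pct / 100
V_shrink = 6594 cm^3 * 6.5 / 100 = 428.6100 cm^3

Answer: 428.6100 cm^3


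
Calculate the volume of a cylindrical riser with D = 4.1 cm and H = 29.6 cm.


Formula: V = pi * (D/2)^2 * H  (cylinder volume)
Radius = D/2 = 4.1/2 = 2.05 cm
V = pi * 2.05^2 * 29.6 = 390.7953 cm^3

Final answer: 390.7953 cm^3


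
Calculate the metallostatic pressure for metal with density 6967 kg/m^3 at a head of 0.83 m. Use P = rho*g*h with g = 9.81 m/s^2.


Formula: P = rho * g * h
rho * g = 6967 * 9.81 = 68346.27 N/m^3
P = 68346.27 * 0.83 = 56727.4041 Pa

Final answer: 56727.4041 Pa


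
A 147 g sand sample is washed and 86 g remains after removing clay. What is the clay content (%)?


Formula: Clay% = (W_total - W_washed) / W_total * 100
Clay mass = 147 - 86 = 61 g
Clay% = 61 / 147 * 100 = 41.4966%

Final answer: 41.4966%


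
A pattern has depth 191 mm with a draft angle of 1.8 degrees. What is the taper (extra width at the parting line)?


Formula: taper = depth * tan(draft_angle)
tan(1.8 deg) = 0.0314263
taper = 191 mm * 0.0314263 = 6.0024 mm


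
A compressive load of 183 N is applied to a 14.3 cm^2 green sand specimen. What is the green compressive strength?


Formula: Compressive Strength = Force / Area
Strength = 183 N / 14.3 cm^2 = 12.7972 N/cm^2

12.7972 N/cm^2


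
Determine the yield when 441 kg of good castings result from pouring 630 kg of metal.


Formula: Casting Yield = (W_good / W_total) * 100
Yield = (441 kg / 630 kg) * 100 = 70.0000%

Answer: 70.0000%


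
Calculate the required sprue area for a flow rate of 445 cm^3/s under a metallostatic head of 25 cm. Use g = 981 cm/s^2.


Formula: v = sqrt(2*g*h), A = Q/v
Velocity: v = sqrt(2 * 981 * 25) = sqrt(49050) = 221.4723 cm/s
Sprue area: A = Q / v = 445 / 221.4723 = 2.0093 cm^2

2.0093 cm^2


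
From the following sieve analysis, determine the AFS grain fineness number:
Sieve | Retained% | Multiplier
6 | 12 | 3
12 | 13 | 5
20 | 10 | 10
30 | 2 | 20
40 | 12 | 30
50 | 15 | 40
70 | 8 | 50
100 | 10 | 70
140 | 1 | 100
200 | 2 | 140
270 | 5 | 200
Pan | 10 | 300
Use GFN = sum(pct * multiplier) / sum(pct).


Formula: GFN = sum(pct * multiplier) / sum(pct)
sum(pct * multiplier) = 6681
sum(pct) = 100
GFN = 6681 / 100 = 66.81

Final answer: 66.81


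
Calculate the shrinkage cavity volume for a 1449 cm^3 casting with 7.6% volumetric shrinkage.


Formula: V_shrink = V_casting * shrinkage_pct / 100
V_shrink = 1449 cm^3 * 7.6 / 100 = 110.1240 cm^3

Final answer: 110.1240 cm^3


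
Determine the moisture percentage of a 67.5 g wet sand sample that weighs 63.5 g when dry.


Formula: MC = (W_wet - W_dry) / W_wet * 100
Water mass = 67.5 - 63.5 = 4.0 g
MC = 4.0 / 67.5 * 100 = 5.9259%

Answer: 5.9259%


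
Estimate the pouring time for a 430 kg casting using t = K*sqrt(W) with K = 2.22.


Formula: t = K * sqrt(W)
sqrt(W) = sqrt(430) = 20.73644
t = 2.22 * 20.73644 = 46.0349 s

Final answer: 46.0349 s


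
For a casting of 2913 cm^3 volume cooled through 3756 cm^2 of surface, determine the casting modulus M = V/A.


Formula: Casting Modulus M = V / A
M = 2913 cm^3 / 3756 cm^2 = 0.7756 cm


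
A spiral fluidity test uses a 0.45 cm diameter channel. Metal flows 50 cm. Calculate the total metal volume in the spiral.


Formula: V = pi * (d/2)^2 * L  (cylinder volume)
Radius = 0.45/2 = 0.225 cm
V = pi * 0.225^2 * 50 = 7.9522 cm^3

7.9522 cm^3


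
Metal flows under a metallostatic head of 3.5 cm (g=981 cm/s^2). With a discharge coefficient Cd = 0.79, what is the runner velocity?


Formula: v = Cd * sqrt(2 * g * h)  (Torricelli with discharge coefficient)
2*g*h = 2 * 981 * 3.5 = 6867.0 cm^2/s^2
sqrt(6867.0) = 82.86736 cm/s
v = 0.79 * 82.86736 = 65.4652 cm/s

Answer: 65.4652 cm/s


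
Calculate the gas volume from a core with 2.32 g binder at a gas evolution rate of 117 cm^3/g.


Formula: V_gas = W_binder * gas_evolution_rate
V = 2.32 g * 117 cm^3/g = 271.4400 cm^3


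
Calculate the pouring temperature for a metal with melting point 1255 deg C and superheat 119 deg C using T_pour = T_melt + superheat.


Formula: T_pour = T_melt + Superheat
T_pour = 1255 + 119 = 1374 deg C

1374 deg C


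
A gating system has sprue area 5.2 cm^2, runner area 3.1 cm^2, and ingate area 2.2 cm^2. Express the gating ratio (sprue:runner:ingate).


Sprue:Runner:Ingate = 1 : 3.1/5.2 : 2.2/5.2 = 1:0.60:0.42

1:0.60:0.42


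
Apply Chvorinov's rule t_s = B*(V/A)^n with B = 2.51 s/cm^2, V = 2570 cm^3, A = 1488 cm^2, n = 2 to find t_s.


Formula: t_s = B * (V/A)^n  (Chvorinov's rule, n=2)
Modulus M = V/A = 2570/1488 = 1.727151 cm
M^2 = 1.727151^2 = 2.983051 cm^2
t_s = 2.51 * 2.983051 = 7.4875 s

Answer: 7.4875 s


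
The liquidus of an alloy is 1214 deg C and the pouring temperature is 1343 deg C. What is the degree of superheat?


Formula: Superheat = T_pour - T_melt
Superheat = 1343 - 1214 = 129 deg C

Final answer: 129 deg C


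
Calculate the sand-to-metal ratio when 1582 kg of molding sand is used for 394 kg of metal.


Formula: Sand-to-Metal Ratio = W_sand / W_metal
Ratio = 1582 kg / 394 kg = 4.0152


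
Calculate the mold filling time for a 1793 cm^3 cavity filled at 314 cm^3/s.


Formula: t_fill = V_mold / Q_flow
t = 1793 cm^3 / 314 cm^3/s = 5.7102 s

5.7102 s


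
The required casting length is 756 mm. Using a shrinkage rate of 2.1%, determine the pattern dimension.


Formula: L_pattern = L_casting * (1 + shrinkage_rate/100)
Shrinkage factor = 1 + 2.1/100 = 1.021
L_pattern = 756 mm * 1.021 = 771.8760 mm

Final answer: 771.8760 mm


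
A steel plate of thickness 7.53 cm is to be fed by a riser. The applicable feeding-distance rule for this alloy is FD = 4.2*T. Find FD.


Formula: FD = 4.2 * T  (riser feeding-distance rule)
FD = 4.2 * 7.53 cm = 31.6260 cm


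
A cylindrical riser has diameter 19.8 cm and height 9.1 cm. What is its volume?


Formula: V = pi * (D/2)^2 * H  (cylinder volume)
Radius = D/2 = 19.8/2 = 9.9 cm
V = pi * 9.9^2 * 9.1 = 2801.9582 cm^3

Final answer: 2801.9582 cm^3


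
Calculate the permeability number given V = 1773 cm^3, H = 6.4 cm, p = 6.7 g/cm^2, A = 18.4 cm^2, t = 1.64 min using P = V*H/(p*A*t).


Formula: Permeability Number P = (V * H) / (p * A * t)
Numerator: V * H = 1773 * 6.4 = 11347.2
Denominator: p * A * t = 6.7 * 18.4 * 1.64 = 202.1792
P = 11347.2 / 202.1792 = 56.1245


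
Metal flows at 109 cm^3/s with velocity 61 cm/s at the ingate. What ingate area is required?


Formula: A_ingate = Q / v  (continuity equation)
A = 109 cm^3/s / 61 cm/s = 1.7869 cm^2

Final answer: 1.7869 cm^2


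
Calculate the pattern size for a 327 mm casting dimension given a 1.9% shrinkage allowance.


Formula: L_pattern = L_casting * (1 + shrinkage_rate/100)
Shrinkage factor = 1 + 1.9/100 = 1.019
L_pattern = 327 mm * 1.019 = 333.2130 mm

333.2130 mm


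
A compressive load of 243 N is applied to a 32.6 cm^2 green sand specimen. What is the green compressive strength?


Formula: Compressive Strength = Force / Area
Strength = 243 N / 32.6 cm^2 = 7.4540 N/cm^2

7.4540 N/cm^2


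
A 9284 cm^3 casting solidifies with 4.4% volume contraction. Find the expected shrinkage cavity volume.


Formula: V_shrink = V_casting * shrinkage_pct / 100
V_shrink = 9284 cm^3 * 4.4 / 100 = 408.4960 cm^3

Final answer: 408.4960 cm^3


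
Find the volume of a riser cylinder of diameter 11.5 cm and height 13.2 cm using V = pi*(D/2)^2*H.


Formula: V = pi * (D/2)^2 * H  (cylinder volume)
Radius = D/2 = 11.5/2 = 5.75 cm
V = pi * 5.75^2 * 13.2 = 1371.0696 cm^3

Final answer: 1371.0696 cm^3


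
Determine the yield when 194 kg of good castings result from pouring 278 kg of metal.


Formula: Casting Yield = (W_good / W_total) * 100
Yield = (194 kg / 278 kg) * 100 = 69.7842%

Answer: 69.7842%


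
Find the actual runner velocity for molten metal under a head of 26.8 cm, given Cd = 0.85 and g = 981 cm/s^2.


Formula: v = Cd * sqrt(2 * g * h)  (Torricelli with discharge coefficient)
2*g*h = 2 * 981 * 26.8 = 52581.6 cm^2/s^2
sqrt(52581.6) = 229.30678 cm/s
v = 0.85 * 229.30678 = 194.9108 cm/s

194.9108 cm/s


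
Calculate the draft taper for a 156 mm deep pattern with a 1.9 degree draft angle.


Formula: taper = depth * tan(draft_angle)
tan(1.9 deg) = 0.0331734
taper = 156 mm * 0.0331734 = 5.1751 mm

Answer: 5.1751 mm


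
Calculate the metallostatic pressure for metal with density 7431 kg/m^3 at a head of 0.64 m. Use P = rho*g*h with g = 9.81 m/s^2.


Formula: P = rho * g * h
rho * g = 7431 * 9.81 = 72898.11 N/m^3
P = 72898.11 * 0.64 = 46654.7904 Pa

46654.7904 Pa


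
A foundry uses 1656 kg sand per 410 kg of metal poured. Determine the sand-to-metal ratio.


Formula: Sand-to-Metal Ratio = W_sand / W_metal
Ratio = 1656 kg / 410 kg = 4.0390


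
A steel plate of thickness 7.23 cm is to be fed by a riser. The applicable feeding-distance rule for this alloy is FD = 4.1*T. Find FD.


Formula: FD = 4.1 * T  (riser feeding-distance rule)
FD = 4.1 * 7.23 cm = 29.6430 cm

Answer: 29.6430 cm


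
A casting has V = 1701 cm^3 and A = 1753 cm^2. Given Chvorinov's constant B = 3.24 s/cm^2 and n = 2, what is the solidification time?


Formula: t_s = B * (V/A)^n  (Chvorinov's rule, n=2)
Modulus M = V/A = 1701/1753 = 0.970337 cm
M^2 = 0.970337^2 = 0.941554 cm^2
t_s = 3.24 * 0.941554 = 3.0506 s

3.0506 s


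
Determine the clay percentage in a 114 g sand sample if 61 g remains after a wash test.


Formula: Clay% = (W_total - W_washed) / W_total * 100
Clay mass = 114 - 61 = 53 g
Clay% = 53 / 114 * 100 = 46.4912%

Final answer: 46.4912%


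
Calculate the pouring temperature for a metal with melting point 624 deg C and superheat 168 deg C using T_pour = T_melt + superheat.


Formula: T_pour = T_melt + Superheat
T_pour = 624 + 168 = 792 deg C

Final answer: 792 deg C


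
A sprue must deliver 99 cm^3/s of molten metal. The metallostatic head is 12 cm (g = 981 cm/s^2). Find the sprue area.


Formula: v = sqrt(2*g*h), A = Q/v
Velocity: v = sqrt(2 * 981 * 12) = sqrt(23544) = 153.4405 cm/s
Sprue area: A = Q / v = 99 / 153.4405 = 0.6452 cm^2


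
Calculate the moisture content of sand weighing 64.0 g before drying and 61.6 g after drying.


Formula: MC = (W_wet - W_dry) / W_wet * 100
Water mass = 64.0 - 61.6 = 2.4 g
MC = 2.4 / 64.0 * 100 = 3.7500%

Answer: 3.7500%


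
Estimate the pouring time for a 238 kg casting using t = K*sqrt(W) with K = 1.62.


Formula: t = K * sqrt(W)
sqrt(W) = sqrt(238) = 15.42725
t = 1.62 * 15.42725 = 24.9921 s

24.9921 s


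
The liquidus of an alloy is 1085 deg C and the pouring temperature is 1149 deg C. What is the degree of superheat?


Formula: Superheat = T_pour - T_melt
Superheat = 1149 - 1085 = 64 deg C

Final answer: 64 deg C


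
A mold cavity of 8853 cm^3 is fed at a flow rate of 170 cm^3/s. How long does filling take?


Formula: t_fill = V_mold / Q_flow
t = 8853 cm^3 / 170 cm^3/s = 52.0765 s

52.0765 s


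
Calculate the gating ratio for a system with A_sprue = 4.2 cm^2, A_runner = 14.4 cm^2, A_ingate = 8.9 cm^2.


Sprue:Runner:Ingate = 1 : 14.4/4.2 : 8.9/4.2 = 1:3.43:2.12

Answer: 1:3.43:2.12


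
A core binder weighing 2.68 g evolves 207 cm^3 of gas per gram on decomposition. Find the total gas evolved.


Formula: V_gas = W_binder * gas_evolution_rate
V = 2.68 g * 207 cm^3/g = 554.7600 cm^3

554.7600 cm^3


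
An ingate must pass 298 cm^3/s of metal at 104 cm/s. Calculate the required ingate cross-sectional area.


Formula: A_ingate = Q / v  (continuity equation)
A = 298 cm^3/s / 104 cm/s = 2.8654 cm^2


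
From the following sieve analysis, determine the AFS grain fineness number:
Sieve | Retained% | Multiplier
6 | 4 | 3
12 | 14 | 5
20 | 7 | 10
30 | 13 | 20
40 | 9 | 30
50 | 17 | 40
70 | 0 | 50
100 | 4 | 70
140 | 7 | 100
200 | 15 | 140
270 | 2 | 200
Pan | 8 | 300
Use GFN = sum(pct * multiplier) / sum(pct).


Formula: GFN = sum(pct * multiplier) / sum(pct)
sum(pct * multiplier) = 7242
sum(pct) = 100
GFN = 7242 / 100 = 72.42

72.42


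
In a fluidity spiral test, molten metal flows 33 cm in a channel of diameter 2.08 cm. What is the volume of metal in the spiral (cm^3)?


Formula: V = pi * (d/2)^2 * L  (cylinder volume)
Radius = 2.08/2 = 1.04 cm
V = pi * 1.04^2 * 33 = 112.1322 cm^3


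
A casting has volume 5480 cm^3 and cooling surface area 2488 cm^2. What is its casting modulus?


Formula: Casting Modulus M = V / A
M = 5480 cm^3 / 2488 cm^2 = 2.2026 cm

2.2026 cm


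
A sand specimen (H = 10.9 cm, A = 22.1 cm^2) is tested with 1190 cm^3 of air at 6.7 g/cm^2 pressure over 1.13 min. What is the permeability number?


Formula: Permeability Number P = (V * H) / (p * A * t)
Numerator: V * H = 1190 * 10.9 = 12971.0
Denominator: p * A * t = 6.7 * 22.1 * 1.13 = 167.3191
P = 12971.0 / 167.3191 = 77.5225


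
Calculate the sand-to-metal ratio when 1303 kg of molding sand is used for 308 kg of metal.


Formula: Sand-to-Metal Ratio = W_sand / W_metal
Ratio = 1303 kg / 308 kg = 4.2305


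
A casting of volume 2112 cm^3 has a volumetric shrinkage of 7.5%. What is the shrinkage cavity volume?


Formula: V_shrink = V_casting * shrinkage_pct / 100
V_shrink = 2112 cm^3 * 7.5 / 100 = 158.4000 cm^3

Answer: 158.4000 cm^3


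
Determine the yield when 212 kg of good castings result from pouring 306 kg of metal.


Formula: Casting Yield = (W_good / W_total) * 100
Yield = (212 kg / 306 kg) * 100 = 69.2810%

69.2810%


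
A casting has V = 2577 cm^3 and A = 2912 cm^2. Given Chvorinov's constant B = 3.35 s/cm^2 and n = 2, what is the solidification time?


Formula: t_s = B * (V/A)^n  (Chvorinov's rule, n=2)
Modulus M = V/A = 2577/2912 = 0.884959 cm
M^2 = 0.884959^2 = 0.783152 cm^2
t_s = 3.35 * 0.783152 = 2.6236 s

Answer: 2.6236 s


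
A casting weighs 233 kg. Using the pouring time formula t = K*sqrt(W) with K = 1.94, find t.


Formula: t = K * sqrt(W)
sqrt(W) = sqrt(233) = 15.26434
t = 1.94 * 15.26434 = 29.6128 s

29.6128 s


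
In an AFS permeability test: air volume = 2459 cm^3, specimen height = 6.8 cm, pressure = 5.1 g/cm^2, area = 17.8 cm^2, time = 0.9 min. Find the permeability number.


Formula: Permeability Number P = (V * H) / (p * A * t)
Numerator: V * H = 2459 * 6.8 = 16721.2
Denominator: p * A * t = 5.1 * 17.8 * 0.9 = 81.702
P = 16721.2 / 81.702 = 204.6608

Answer: 204.6608


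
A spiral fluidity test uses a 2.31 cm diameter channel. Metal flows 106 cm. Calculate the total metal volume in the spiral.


Formula: V = pi * (d/2)^2 * L  (cylinder volume)
Radius = 2.31/2 = 1.155 cm
V = pi * 1.155^2 * 106 = 444.2421 cm^3

Answer: 444.2421 cm^3


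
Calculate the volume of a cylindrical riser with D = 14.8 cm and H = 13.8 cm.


Formula: V = pi * (D/2)^2 * H  (cylinder volume)
Radius = D/2 = 14.8/2 = 7.4 cm
V = pi * 7.4^2 * 13.8 = 2374.0639 cm^3

2374.0639 cm^3


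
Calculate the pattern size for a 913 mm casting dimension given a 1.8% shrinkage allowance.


Formula: L_pattern = L_casting * (1 + shrinkage_rate/100)
Shrinkage factor = 1 + 1.8/100 = 1.018
L_pattern = 913 mm * 1.018 = 929.4340 mm

929.4340 mm


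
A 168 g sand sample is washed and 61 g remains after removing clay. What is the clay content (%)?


Formula: Clay% = (W_total - W_washed) / W_total * 100
Clay mass = 168 - 61 = 107 g
Clay% = 107 / 168 * 100 = 63.6905%

Answer: 63.6905%


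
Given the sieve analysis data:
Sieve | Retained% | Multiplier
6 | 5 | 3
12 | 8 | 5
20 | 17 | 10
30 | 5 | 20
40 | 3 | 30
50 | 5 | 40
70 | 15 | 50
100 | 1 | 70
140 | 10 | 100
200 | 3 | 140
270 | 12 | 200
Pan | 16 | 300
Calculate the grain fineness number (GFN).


Formula: GFN = sum(pct * multiplier) / sum(pct)
sum(pct * multiplier) = 10055
sum(pct) = 100
GFN = 10055 / 100 = 100.55

Answer: 100.55


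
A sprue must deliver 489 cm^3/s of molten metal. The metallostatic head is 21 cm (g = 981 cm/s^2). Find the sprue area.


Formula: v = sqrt(2*g*h), A = Q/v
Velocity: v = sqrt(2 * 981 * 21) = sqrt(41202) = 202.9828 cm/s
Sprue area: A = Q / v = 489 / 202.9828 = 2.4091 cm^2

2.4091 cm^2


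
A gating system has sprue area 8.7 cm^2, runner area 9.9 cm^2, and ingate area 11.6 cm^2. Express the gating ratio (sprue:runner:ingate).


Sprue:Runner:Ingate = 1 : 9.9/8.7 : 11.6/8.7 = 1:1.14:1.33

Answer: 1:1.14:1.33


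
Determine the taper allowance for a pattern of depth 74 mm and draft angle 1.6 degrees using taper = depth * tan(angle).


Formula: taper = depth * tan(draft_angle)
tan(1.6 deg) = 0.0279325
taper = 74 mm * 0.0279325 = 2.0670 mm


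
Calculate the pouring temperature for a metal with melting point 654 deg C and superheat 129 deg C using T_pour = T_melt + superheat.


Formula: T_pour = T_melt + Superheat
T_pour = 654 + 129 = 783 deg C

Answer: 783 deg C


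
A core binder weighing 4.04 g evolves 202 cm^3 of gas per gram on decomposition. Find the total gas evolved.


Formula: V_gas = W_binder * gas_evolution_rate
V = 4.04 g * 202 cm^3/g = 816.0800 cm^3

Answer: 816.0800 cm^3


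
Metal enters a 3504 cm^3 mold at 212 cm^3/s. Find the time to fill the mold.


Formula: t_fill = V_mold / Q_flow
t = 3504 cm^3 / 212 cm^3/s = 16.5283 s


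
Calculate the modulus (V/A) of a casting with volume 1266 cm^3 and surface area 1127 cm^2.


Formula: Casting Modulus M = V / A
M = 1266 cm^3 / 1127 cm^2 = 1.1233 cm

Answer: 1.1233 cm


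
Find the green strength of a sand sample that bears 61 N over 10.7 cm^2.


Formula: Compressive Strength = Force / Area
Strength = 61 N / 10.7 cm^2 = 5.7009 N/cm^2


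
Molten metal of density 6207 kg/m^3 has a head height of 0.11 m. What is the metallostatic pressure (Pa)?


Formula: P = rho * g * h
rho * g = 6207 * 9.81 = 60890.67 N/m^3
P = 60890.67 * 0.11 = 6697.9737 Pa

6697.9737 Pa


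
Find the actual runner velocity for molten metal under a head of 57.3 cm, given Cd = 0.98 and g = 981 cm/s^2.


Formula: v = Cd * sqrt(2 * g * h)  (Torricelli with discharge coefficient)
2*g*h = 2 * 981 * 57.3 = 112422.6 cm^2/s^2
sqrt(112422.6) = 335.29480 cm/s
v = 0.98 * 335.29480 = 328.5889 cm/s

328.5889 cm/s


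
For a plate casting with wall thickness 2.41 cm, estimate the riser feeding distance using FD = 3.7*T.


Formula: FD = 3.7 * T  (riser feeding-distance rule)
FD = 3.7 * 2.41 cm = 8.9170 cm

Answer: 8.9170 cm


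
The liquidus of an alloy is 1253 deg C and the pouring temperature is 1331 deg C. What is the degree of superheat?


Formula: Superheat = T_pour - T_melt
Superheat = 1331 - 1253 = 78 deg C

Final answer: 78 deg C


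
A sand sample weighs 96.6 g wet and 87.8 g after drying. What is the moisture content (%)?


Formula: MC = (W_wet - W_dry) / W_wet * 100
Water mass = 96.6 - 87.8 = 8.8 g
MC = 8.8 / 96.6 * 100 = 9.1097%

9.1097%


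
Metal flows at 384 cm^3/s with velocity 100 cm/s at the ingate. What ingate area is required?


Formula: A_ingate = Q / v  (continuity equation)
A = 384 cm^3/s / 100 cm/s = 3.8400 cm^2

Answer: 3.8400 cm^2


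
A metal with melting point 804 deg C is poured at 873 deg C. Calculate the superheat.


Formula: Superheat = T_pour - T_melt
Superheat = 873 - 804 = 69 deg C


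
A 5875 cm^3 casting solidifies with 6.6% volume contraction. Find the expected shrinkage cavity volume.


Formula: V_shrink = V_casting * shrinkage_pct / 100
V_shrink = 5875 cm^3 * 6.6 / 100 = 387.7500 cm^3

Final answer: 387.7500 cm^3


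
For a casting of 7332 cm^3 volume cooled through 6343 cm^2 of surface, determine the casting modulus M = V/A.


Formula: Casting Modulus M = V / A
M = 7332 cm^3 / 6343 cm^2 = 1.1559 cm

Answer: 1.1559 cm


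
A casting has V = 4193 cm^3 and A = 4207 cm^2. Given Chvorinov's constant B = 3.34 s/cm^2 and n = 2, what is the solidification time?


Formula: t_s = B * (V/A)^n  (Chvorinov's rule, n=2)
Modulus M = V/A = 4193/4207 = 0.996672 cm
M^2 = 0.996672^2 = 0.993355 cm^2
t_s = 3.34 * 0.993355 = 3.3178 s


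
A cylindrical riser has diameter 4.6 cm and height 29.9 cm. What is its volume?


Formula: V = pi * (D/2)^2 * H  (cylinder volume)
Radius = D/2 = 4.6/2 = 2.3 cm
V = pi * 2.3^2 * 29.9 = 496.9089 cm^3

Answer: 496.9089 cm^3


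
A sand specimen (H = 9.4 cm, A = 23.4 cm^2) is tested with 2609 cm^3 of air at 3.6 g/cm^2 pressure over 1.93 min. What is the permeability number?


Formula: Permeability Number P = (V * H) / (p * A * t)
Numerator: V * H = 2609 * 9.4 = 24524.6
Denominator: p * A * t = 3.6 * 23.4 * 1.93 = 162.5832
P = 24524.6 / 162.5832 = 150.8434


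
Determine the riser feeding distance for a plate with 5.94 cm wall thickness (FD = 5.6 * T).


Formula: FD = 5.6 * T  (riser feeding-distance rule)
FD = 5.6 * 5.94 cm = 33.2640 cm


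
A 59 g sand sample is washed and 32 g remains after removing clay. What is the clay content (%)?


Formula: Clay% = (W_total - W_washed) / W_total * 100
Clay mass = 59 - 32 = 27 g
Clay% = 27 / 59 * 100 = 45.7627%


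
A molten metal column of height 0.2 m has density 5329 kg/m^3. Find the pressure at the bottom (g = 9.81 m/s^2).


Formula: P = rho * g * h
rho * g = 5329 * 9.81 = 52277.49 N/m^3
P = 52277.49 * 0.2 = 10455.4980 Pa

Answer: 10455.4980 Pa


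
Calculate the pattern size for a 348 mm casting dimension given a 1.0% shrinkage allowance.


Formula: L_pattern = L_casting * (1 + shrinkage_rate/100)
Shrinkage factor = 1 + 1.0/100 = 1.01
L_pattern = 348 mm * 1.01 = 351.4800 mm


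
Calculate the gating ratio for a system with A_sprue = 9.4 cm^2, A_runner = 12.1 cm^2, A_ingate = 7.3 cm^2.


Sprue:Runner:Ingate = 1 : 12.1/9.4 : 7.3/9.4 = 1:1.29:0.78

Final answer: 1:1.29:0.78


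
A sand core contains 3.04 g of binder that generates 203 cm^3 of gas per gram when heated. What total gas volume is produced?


Formula: V_gas = W_binder * gas_evolution_rate
V = 3.04 g * 203 cm^3/g = 617.1200 cm^3


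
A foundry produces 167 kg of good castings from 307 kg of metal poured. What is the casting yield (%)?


Formula: Casting Yield = (W_good / W_total) * 100
Yield = (167 kg / 307 kg) * 100 = 54.3974%

Answer: 54.3974%


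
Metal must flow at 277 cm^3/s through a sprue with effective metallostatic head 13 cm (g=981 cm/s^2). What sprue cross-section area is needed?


Formula: v = sqrt(2*g*h), A = Q/v
Velocity: v = sqrt(2 * 981 * 13) = sqrt(25506) = 159.7060 cm/s
Sprue area: A = Q / v = 277 / 159.7060 = 1.7344 cm^2

1.7344 cm^2


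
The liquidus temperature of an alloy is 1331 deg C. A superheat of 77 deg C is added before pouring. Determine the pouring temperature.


Formula: T_pour = T_melt + Superheat
T_pour = 1331 + 77 = 1408 deg C


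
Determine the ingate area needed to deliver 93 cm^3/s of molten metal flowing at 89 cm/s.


Formula: A_ingate = Q / v  (continuity equation)
A = 93 cm^3/s / 89 cm/s = 1.0449 cm^2

Final answer: 1.0449 cm^2


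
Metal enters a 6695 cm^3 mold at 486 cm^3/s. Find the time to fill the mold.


Formula: t_fill = V_mold / Q_flow
t = 6695 cm^3 / 486 cm^3/s = 13.7757 s


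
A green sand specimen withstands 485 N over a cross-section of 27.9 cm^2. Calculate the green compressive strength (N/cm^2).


Formula: Compressive Strength = Force / Area
Strength = 485 N / 27.9 cm^2 = 17.3835 N/cm^2

Answer: 17.3835 N/cm^2


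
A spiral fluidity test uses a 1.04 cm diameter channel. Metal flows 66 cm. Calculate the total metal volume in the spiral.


Formula: V = pi * (d/2)^2 * L  (cylinder volume)
Radius = 1.04/2 = 0.52 cm
V = pi * 0.52^2 * 66 = 56.0661 cm^3

Final answer: 56.0661 cm^3


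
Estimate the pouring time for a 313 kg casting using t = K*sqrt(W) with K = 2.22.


Formula: t = K * sqrt(W)
sqrt(W) = sqrt(313) = 17.69181
t = 2.22 * 17.69181 = 39.2758 s

39.2758 s


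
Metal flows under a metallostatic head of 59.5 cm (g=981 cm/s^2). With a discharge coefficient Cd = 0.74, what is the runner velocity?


Formula: v = Cd * sqrt(2 * g * h)  (Torricelli with discharge coefficient)
2*g*h = 2 * 981 * 59.5 = 116739.0 cm^2/s^2
sqrt(116739.0) = 341.67089 cm/s
v = 0.74 * 341.67089 = 252.8365 cm/s

Answer: 252.8365 cm/s


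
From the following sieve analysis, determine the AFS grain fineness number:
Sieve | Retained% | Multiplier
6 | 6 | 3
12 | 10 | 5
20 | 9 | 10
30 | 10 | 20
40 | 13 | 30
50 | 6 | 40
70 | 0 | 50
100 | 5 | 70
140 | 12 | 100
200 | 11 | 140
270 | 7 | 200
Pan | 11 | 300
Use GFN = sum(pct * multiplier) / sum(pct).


Formula: GFN = sum(pct * multiplier) / sum(pct)
sum(pct * multiplier) = 8778
sum(pct) = 100
GFN = 8778 / 100 = 87.78

87.78


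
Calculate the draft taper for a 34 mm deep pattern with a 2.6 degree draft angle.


Formula: taper = depth * tan(draft_angle)
tan(2.6 deg) = 0.0454097
taper = 34 mm * 0.0454097 = 1.5439 mm


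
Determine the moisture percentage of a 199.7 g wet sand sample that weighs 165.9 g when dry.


Formula: MC = (W_wet - W_dry) / W_wet * 100
Water mass = 199.7 - 165.9 = 33.8 g
MC = 33.8 / 199.7 * 100 = 16.9254%


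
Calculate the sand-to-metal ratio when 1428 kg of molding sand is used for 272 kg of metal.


Formula: Sand-to-Metal Ratio = W_sand / W_metal
Ratio = 1428 kg / 272 kg = 5.2500

Answer: 5.2500


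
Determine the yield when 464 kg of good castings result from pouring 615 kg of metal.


Formula: Casting Yield = (W_good / W_total) * 100
Yield = (464 kg / 615 kg) * 100 = 75.4472%

Answer: 75.4472%


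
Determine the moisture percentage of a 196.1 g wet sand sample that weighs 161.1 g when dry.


Formula: MC = (W_wet - W_dry) / W_wet * 100
Water mass = 196.1 - 161.1 = 35.0 g
MC = 35.0 / 196.1 * 100 = 17.8480%

Answer: 17.8480%
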